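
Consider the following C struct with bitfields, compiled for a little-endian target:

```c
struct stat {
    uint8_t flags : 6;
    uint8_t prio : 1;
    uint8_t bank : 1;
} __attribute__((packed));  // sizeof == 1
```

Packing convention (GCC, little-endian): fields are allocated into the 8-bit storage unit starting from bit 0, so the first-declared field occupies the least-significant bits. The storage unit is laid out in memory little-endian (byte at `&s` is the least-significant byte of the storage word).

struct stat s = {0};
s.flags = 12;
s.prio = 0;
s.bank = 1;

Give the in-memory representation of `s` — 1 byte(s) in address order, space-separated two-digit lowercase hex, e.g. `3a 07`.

flags (6b) val=12 bits=0xc at bit 0: 0x0c
prio (1b) val=0 bits=0x0 at bit 6: 0x0c
bank (1b) val=1 bits=0x1 at bit 7: 0x8c
word = 0x8c → little-endian bytes:
  [0]=0x8c

8c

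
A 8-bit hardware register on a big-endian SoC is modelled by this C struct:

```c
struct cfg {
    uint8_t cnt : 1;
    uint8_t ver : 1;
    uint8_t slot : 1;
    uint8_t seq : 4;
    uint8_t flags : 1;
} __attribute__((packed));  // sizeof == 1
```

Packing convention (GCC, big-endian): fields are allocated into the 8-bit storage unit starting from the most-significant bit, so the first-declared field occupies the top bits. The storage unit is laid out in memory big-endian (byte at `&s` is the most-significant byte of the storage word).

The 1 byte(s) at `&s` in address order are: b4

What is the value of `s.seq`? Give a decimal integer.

10

[0]=0xb4 (big-endian) → word 0xb4
cnt [7+:1] = (word>>7) & 0x1 = 1
ver [6+:1] = (word>>6) & 0x1 = 0
slot [5+:1] = (word>>5) & 0x1 = 1
seq [1+:4] = (word>>1) & 0xf = 10  ←
flags [0+:1] = (word>>0) & 0x1 = 0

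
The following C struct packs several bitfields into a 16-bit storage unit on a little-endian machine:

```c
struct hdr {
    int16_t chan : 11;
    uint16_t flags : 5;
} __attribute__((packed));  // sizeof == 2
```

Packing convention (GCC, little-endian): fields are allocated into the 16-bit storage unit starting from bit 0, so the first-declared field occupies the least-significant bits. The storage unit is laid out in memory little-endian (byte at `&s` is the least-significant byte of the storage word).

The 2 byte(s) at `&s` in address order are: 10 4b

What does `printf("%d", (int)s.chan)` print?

[0]=0x10 [1]=0x4b (little-endian) → word 0x4b10
chan:11 @ bit 0 → (0x4b10>>0)&0x7ff = 0x310  ←
flags:5 @ bit 11 → (0x4b10>>11)&0x1f = 0x9
chan signed 11b, MSB=0: value = 784

784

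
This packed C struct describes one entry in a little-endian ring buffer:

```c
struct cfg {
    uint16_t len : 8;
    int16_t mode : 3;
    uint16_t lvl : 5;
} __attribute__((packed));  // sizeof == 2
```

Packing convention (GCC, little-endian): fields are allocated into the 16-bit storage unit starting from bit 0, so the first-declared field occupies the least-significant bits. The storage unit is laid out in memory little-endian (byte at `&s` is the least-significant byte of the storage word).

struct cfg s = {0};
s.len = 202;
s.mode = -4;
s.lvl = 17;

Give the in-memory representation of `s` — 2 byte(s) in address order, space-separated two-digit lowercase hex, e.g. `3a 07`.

ca 8c

len (8b) val=202 bits=0xca at bit 0: 0x00ca
mode (3b) val=-4 bits=0x4 at bit 8: 0x04ca
lvl (5b) val=17 bits=0x11 at bit 11: 0x8cca
word = 0x8cca → little-endian bytes:
  [0]=0xca  [1]=0x8c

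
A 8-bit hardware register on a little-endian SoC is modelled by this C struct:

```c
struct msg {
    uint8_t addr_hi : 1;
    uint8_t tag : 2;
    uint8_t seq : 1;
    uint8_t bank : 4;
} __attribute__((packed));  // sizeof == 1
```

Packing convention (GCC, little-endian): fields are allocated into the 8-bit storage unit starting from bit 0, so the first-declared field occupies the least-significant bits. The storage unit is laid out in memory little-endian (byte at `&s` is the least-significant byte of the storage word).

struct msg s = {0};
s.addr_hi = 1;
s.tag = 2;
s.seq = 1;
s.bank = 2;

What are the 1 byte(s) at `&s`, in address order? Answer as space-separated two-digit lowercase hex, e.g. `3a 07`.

addr_hi:1 = 1 → 0x1 << 0 → word 0x01
tag:2 = 2 → 0x2 << 1 → word 0x05
seq:1 = 1 → 0x1 << 3 → word 0x0d
bank:4 = 2 → 0x2 << 4 → word 0x2d
word = 0x2d → little-endian bytes:
  [0]=0x2d

2d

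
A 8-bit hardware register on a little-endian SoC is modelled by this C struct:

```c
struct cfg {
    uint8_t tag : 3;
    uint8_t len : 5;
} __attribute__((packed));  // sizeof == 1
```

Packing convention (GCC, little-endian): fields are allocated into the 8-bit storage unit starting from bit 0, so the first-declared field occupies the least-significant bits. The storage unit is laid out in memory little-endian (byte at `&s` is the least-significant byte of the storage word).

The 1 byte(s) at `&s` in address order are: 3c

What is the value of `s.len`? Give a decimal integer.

7

[0]=0x3c (little-endian) → word 0x3c
tag:3 @ bit 0 → (0x3c>>0)&0x7 = 0x4
len:5 @ bit 3 → (0x3c>>3)&0x1f = 0x7  ←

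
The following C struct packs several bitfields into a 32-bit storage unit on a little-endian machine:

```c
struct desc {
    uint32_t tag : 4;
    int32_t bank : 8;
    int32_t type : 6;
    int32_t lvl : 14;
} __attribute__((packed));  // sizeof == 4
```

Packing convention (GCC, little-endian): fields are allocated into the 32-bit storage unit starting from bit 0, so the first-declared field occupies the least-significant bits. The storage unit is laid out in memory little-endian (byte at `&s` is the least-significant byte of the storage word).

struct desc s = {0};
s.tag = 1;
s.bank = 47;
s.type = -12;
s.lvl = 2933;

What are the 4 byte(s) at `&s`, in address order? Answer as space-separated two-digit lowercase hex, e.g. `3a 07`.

tag (4b) val=1 bits=0x1 at bit 0: 0x00000001
bank (8b) val=47 bits=0x2f at bit 4: 0x000002f1
type (6b) val=-12 bits=0x34 at bit 12: 0x000342f1
lvl (14b) val=2933 bits=0xb75 at bit 18: 0x2dd742f1
word = 0x2dd742f1 → little-endian bytes:
  [0]=0xf1  [1]=0x42  [2]=0xd7  [3]=0x2d

f1 42 d7 2d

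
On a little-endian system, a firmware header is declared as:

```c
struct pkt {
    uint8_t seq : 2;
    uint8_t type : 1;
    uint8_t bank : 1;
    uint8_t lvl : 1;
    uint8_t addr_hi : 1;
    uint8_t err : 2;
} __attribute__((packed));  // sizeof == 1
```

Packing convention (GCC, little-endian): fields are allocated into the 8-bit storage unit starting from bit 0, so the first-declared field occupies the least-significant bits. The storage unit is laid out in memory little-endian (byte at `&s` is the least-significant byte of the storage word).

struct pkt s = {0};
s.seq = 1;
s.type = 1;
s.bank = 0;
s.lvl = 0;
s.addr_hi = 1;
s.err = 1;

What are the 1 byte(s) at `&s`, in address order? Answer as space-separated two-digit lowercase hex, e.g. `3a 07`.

seq (2b) val=1 bits=0x1 at bit 0: 0x01
type (1b) val=1 bits=0x1 at bit 2: 0x05
bank (1b) val=0 bits=0x0 at bit 3: 0x05
lvl (1b) val=0 bits=0x0 at bit 4: 0x05
addr_hi (1b) val=1 bits=0x1 at bit 5: 0x25
err (2b) val=1 bits=0x1 at bit 6: 0x65
word = 0x65 → little-endian bytes:
  [0]=0x65

65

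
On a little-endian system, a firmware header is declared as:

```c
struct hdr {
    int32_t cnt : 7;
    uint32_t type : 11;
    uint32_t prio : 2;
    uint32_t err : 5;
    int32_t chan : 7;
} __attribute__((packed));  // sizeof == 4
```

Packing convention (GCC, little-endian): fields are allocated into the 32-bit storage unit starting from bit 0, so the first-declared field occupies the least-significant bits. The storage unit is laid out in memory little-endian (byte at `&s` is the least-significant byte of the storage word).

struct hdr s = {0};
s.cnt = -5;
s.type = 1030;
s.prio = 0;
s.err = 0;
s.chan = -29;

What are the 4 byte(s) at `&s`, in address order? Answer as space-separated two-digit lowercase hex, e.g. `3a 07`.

[0+:7] cnt=-5 & 0x7f = 0x7b; word=0x0000007b
[7+:11] type=1030 & 0x7ff = 0x406; word=0x0002037b
[18+:2] prio=0 & 0x3 = 0x0; word=0x0002037b
[20+:5] err=0 & 0x1f = 0x0; word=0x0002037b
[25+:7] chan=-29 & 0x7f = 0x63; word=0xc602037b
word = 0xc602037b → little-endian bytes:
  [0]=0x7b  [1]=0x03  [2]=0x02  [3]=0xc6

7b 03 02 c6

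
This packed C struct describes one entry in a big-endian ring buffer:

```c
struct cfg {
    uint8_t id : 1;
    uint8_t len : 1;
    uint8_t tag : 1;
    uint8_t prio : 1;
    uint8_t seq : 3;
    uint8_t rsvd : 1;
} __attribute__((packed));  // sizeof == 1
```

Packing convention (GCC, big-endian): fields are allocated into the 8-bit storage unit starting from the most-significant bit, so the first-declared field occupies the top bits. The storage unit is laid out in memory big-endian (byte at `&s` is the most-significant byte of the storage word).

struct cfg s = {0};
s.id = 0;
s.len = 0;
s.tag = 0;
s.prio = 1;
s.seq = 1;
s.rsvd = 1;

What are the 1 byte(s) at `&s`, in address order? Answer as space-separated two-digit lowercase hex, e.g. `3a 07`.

13

[7+:1] id=0 & 0x1 = 0x0; word=0x00
[6+:1] len=0 & 0x1 = 0x0; word=0x00
[5+:1] tag=0 & 0x1 = 0x0; word=0x00
[4+:1] prio=1 & 0x1 = 0x1; word=0x10
[1+:3] seq=1 & 0x7 = 0x1; word=0x12
[0+:1] rsvd=1 & 0x1 = 0x1; word=0x13
word = 0x13 → big-endian bytes:
  [0]=0x13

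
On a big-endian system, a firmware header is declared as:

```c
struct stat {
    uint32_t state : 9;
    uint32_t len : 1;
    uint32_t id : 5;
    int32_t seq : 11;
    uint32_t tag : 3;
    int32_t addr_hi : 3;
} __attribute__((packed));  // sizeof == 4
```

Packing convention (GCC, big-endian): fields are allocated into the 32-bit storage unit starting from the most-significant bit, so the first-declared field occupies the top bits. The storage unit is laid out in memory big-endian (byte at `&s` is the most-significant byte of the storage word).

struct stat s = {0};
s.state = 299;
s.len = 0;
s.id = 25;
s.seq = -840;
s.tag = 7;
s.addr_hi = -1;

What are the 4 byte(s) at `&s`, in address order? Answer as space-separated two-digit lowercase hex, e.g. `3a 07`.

95 b3 2e 3f

state:9 = 299 → 0x12b << 23 → word 0x95800000
len:1 = 0 → 0x0 << 22 → word 0x95800000
id:5 = 25 → 0x19 << 17 → word 0x95b20000
seq:11 = -840 → 0x4b8 << 6 → word 0x95b32e00
tag:3 = 7 → 0x7 << 3 → word 0x95b32e38
addr_hi:3 = -1 → 0x7 << 0 → word 0x95b32e3f
word = 0x95b32e3f → big-endian bytes:
  [0]=0x95  [1]=0xb3  [2]=0x2e  [3]=0x3f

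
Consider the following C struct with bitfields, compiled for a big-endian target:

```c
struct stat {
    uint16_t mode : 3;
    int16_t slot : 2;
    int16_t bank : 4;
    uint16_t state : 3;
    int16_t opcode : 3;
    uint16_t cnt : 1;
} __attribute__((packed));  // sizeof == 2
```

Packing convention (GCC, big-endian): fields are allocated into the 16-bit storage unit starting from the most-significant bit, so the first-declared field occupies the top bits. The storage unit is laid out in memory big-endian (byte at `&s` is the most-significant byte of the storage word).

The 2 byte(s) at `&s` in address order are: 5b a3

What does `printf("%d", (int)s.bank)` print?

[0]=0x5b [1]=0xa3 (big-endian) → word 0x5ba3
mode:3 @ bit 13 → (0x5ba3>>13)&0x7 = 0x2
slot:2 @ bit 11 → (0x5ba3>>11)&0x3 = 0x3
bank:4 @ bit 7 → (0x5ba3>>7)&0xf = 0x7  ←
state:3 @ bit 4 → (0x5ba3>>4)&0x7 = 0x2
opcode:3 @ bit 1 → (0x5ba3>>1)&0x7 = 0x1
cnt:1 @ bit 0 → (0x5ba3>>0)&0x1 = 0x1
bank signed 4b, MSB=0: value = 7

7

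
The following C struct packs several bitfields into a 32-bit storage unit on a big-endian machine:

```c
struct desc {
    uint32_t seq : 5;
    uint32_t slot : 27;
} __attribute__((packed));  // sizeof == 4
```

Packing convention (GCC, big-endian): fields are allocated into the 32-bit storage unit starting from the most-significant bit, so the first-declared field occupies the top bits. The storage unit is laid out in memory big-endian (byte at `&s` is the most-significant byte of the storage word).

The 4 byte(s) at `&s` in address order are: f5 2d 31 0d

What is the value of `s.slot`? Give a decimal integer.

86847757

[0]=0xf5 [1]=0x2d [2]=0x31 [3]=0x0d (big-endian) → word 0xf52d310d
seq [27+:5] = (word>>27) & 0x1f = 30
slot [0+:27] = (word>>0) & 0x7ffffff = 86847757  ←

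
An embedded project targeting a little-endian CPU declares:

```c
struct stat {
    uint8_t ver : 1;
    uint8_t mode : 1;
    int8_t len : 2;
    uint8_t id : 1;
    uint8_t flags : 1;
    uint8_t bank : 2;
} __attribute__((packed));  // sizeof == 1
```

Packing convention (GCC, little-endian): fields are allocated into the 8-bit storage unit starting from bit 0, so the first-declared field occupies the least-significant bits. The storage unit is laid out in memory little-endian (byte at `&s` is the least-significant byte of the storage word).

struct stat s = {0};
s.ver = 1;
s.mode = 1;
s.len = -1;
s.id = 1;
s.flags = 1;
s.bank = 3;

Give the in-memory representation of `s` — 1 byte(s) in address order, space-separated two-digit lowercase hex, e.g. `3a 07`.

ver:1 = 1 → 0x1 << 0 → word 0x01
mode:1 = 1 → 0x1 << 1 → word 0x03
len:2 = -1 → 0x3 << 2 → word 0x0f
id:1 = 1 → 0x1 << 4 → word 0x1f
flags:1 = 1 → 0x1 << 5 → word 0x3f
bank:2 = 3 → 0x3 << 6 → word 0xff
word = 0xff → little-endian bytes:
  [0]=0xff

ff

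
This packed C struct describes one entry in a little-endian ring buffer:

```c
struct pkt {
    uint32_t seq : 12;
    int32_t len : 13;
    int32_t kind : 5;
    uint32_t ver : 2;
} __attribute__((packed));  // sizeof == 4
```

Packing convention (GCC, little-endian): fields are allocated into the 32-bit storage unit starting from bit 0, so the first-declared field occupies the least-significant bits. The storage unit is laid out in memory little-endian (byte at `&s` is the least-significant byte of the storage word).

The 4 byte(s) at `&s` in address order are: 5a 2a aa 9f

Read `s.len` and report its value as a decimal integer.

-1374

[0]=0x5a [1]=0x2a [2]=0xaa [3]=0x9f (little-endian) → word 0x9faa2a5a
seq:12 @ bit 0 → (0x9faa2a5a>>0)&0xfff = 0xa5a
len:13 @ bit 12 → (0x9faa2a5a>>12)&0x1fff = 0x1aa2  ←
kind:5 @ bit 25 → (0x9faa2a5a>>25)&0x1f = 0xf
ver:2 @ bit 30 → (0x9faa2a5a>>30)&0x3 = 0x2
len signed 13b, MSB=1: 6818 - 8192 = -1374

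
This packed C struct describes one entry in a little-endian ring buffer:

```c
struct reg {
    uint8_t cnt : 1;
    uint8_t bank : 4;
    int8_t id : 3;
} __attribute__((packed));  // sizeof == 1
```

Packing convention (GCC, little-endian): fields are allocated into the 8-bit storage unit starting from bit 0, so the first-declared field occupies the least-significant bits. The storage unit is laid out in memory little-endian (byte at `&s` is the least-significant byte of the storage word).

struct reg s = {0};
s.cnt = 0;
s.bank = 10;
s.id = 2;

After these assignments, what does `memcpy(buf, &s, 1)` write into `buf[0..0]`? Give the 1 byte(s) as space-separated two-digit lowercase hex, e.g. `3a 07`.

54

[0+:1] cnt=0 & 0x1 = 0x0; word=0x00
[1+:4] bank=10 & 0xf = 0xa; word=0x14
[5+:3] id=2 & 0x7 = 0x2; word=0x54
word = 0x54 → little-endian bytes:
  [0]=0x54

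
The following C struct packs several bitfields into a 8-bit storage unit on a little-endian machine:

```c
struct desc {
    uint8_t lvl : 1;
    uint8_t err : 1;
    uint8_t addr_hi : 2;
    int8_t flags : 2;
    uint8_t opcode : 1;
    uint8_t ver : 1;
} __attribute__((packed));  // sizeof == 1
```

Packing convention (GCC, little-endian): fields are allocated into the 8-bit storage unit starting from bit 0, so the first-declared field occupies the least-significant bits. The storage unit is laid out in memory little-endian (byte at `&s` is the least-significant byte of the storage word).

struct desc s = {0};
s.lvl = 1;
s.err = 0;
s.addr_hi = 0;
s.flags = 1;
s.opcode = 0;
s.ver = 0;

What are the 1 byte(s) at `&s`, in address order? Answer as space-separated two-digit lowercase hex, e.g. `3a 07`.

11

[0+:1] lvl=1 & 0x1 = 0x1; word=0x01
[1+:1] err=0 & 0x1 = 0x0; word=0x01
[2+:2] addr_hi=0 & 0x3 = 0x0; word=0x01
[4+:2] flags=1 & 0x3 = 0x1; word=0x11
[6+:1] opcode=0 & 0x1 = 0x0; word=0x11
[7+:1] ver=0 & 0x1 = 0x0; word=0x11
word = 0x11 → little-endian bytes:
  [0]=0x11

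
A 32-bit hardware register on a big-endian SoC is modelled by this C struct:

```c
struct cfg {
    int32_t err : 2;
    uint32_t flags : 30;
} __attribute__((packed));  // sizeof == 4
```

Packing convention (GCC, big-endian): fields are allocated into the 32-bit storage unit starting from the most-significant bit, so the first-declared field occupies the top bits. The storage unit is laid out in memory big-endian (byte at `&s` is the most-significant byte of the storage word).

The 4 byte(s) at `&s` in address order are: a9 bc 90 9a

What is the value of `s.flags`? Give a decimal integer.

700223642

[0]=0xa9 [1]=0xbc [2]=0x90 [3]=0x9a (big-endian) → word 0xa9bc909a
err:2 @ bit 30 → (0xa9bc909a>>30)&0x3 = 0x2
flags:30 @ bit 0 → (0xa9bc909a>>0)&0x3fffffff = 0x29bc909a  ←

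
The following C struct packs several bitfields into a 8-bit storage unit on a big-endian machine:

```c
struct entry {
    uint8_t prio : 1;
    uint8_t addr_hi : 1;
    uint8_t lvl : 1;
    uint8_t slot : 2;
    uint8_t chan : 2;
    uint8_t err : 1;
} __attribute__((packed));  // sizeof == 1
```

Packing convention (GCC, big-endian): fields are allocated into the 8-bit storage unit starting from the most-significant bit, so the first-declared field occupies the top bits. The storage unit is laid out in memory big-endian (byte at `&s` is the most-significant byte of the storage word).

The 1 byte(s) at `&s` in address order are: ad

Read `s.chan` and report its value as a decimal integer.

[0]=0xad (big-endian) → word 0xad
prio [7+:1] = (word>>7) & 0x1 = 1
addr_hi [6+:1] = (word>>6) & 0x1 = 0
lvl [5+:1] = (word>>5) & 0x1 = 1
slot [3+:2] = (word>>3) & 0x3 = 1
chan [1+:2] = (word>>1) & 0x3 = 2  ←
err [0+:1] = (word>>0) & 0x1 = 1

2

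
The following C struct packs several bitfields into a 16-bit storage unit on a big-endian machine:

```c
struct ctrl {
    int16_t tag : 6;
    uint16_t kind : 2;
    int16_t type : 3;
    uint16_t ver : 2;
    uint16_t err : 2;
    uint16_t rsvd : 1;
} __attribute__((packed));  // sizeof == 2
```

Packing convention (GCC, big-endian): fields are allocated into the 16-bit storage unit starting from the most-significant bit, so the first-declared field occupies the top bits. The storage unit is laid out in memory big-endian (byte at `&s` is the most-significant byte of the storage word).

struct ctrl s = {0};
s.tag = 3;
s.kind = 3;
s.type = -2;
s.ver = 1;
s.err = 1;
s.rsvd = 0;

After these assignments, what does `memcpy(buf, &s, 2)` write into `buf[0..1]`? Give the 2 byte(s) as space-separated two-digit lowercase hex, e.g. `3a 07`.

tag (6b) val=3 bits=0x3 at bit 10: 0x0c00
kind (2b) val=3 bits=0x3 at bit 8: 0x0f00
type (3b) val=-2 bits=0x6 at bit 5: 0x0fc0
ver (2b) val=1 bits=0x1 at bit 3: 0x0fc8
err (2b) val=1 bits=0x1 at bit 1: 0x0fca
rsvd (1b) val=0 bits=0x0 at bit 0: 0x0fca
word = 0x0fca → big-endian bytes:
  [0]=0x0f  [1]=0xca

0f ca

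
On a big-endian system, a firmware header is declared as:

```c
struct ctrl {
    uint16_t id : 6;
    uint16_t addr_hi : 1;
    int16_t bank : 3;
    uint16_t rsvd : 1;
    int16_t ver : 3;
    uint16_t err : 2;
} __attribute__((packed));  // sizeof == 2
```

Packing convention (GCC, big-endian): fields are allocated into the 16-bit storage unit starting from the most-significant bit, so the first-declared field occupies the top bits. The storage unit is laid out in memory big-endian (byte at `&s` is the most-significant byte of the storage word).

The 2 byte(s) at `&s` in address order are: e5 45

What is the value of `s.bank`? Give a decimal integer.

-3

[0]=0xe5 [1]=0x45 (big-endian) → word 0xe545
id [10+:6] = (word>>10) & 0x3f = 57
addr_hi [9+:1] = (word>>9) & 0x1 = 0
bank [6+:3] = (word>>6) & 0x7 = 5  ←
rsvd [5+:1] = (word>>5) & 0x1 = 0
ver [2+:3] = (word>>2) & 0x7 = 1
err [0+:2] = (word>>0) & 0x3 = 1
bank signed 3b, MSB=1: 5 - 8 = -3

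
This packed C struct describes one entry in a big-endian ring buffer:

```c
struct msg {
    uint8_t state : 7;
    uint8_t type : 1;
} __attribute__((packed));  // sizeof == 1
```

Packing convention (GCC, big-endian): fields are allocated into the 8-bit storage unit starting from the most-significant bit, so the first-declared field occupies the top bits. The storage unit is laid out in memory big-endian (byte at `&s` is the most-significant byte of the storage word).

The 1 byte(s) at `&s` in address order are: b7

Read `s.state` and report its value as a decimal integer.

[0]=0xb7 (big-endian) → word 0xb7
state [1+:7] = (word>>1) & 0x7f = 91  ←
type [0+:1] = (word>>0) & 0x1 = 1

91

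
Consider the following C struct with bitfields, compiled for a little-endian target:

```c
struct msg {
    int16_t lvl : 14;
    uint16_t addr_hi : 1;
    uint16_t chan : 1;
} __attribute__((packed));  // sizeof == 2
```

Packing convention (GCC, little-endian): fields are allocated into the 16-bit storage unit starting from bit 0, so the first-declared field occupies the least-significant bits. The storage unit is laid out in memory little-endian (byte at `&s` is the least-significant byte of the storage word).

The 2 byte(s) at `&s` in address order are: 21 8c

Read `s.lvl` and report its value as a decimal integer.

3105

[0]=0x21 [1]=0x8c (little-endian) → word 0x8c21
lvl [0+:14] = (word>>0) & 0x3fff = 3105  ←
addr_hi [14+:1] = (word>>14) & 0x1 = 0
chan [15+:1] = (word>>15) & 0x1 = 1
lvl signed 14b, MSB=0: value = 3105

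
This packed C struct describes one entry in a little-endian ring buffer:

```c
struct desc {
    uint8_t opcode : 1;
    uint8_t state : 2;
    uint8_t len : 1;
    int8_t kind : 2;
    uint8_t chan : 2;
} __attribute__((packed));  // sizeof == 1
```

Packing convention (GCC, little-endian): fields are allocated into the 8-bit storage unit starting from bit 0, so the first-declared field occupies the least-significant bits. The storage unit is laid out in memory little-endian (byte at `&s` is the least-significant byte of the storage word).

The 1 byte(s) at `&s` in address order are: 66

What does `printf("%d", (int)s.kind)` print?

-2

[0]=0x66 (little-endian) → word 0x66
opcode [0+:1] = (word>>0) & 0x1 = 0
state [1+:2] = (word>>1) & 0x3 = 3
len [3+:1] = (word>>3) & 0x1 = 0
kind [4+:2] = (word>>4) & 0x3 = 2  ←
chan [6+:2] = (word>>6) & 0x3 = 1
kind signed 2b, MSB=1: 2 - 4 = -2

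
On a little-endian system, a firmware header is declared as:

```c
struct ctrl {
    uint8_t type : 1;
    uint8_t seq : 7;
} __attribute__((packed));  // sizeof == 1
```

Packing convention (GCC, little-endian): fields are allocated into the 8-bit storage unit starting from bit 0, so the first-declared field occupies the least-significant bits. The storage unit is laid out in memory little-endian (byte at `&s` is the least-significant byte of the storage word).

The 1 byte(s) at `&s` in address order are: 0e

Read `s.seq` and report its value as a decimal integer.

7

[0]=0x0e (little-endian) → word 0x0e
type [0+:1] = (word>>0) & 0x1 = 0
seq [1+:7] = (word>>1) & 0x7f = 7  ←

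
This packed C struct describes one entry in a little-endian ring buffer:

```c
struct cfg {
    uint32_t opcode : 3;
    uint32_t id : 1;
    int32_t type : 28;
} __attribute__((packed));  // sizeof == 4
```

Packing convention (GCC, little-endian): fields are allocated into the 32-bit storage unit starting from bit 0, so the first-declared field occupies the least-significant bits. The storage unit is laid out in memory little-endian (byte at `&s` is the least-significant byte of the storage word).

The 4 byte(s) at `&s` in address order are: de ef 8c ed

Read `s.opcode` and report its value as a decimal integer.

[0]=0xde [1]=0xef [2]=0x8c [3]=0xed (little-endian) → word 0xed8cefde
opcode:3 @ bit 0 → (0xed8cefde>>0)&0x7 = 0x6  ←
id:1 @ bit 3 → (0xed8cefde>>3)&0x1 = 0x1
type:28 @ bit 4 → (0xed8cefde>>4)&0xfffffff = 0xed8cefd

6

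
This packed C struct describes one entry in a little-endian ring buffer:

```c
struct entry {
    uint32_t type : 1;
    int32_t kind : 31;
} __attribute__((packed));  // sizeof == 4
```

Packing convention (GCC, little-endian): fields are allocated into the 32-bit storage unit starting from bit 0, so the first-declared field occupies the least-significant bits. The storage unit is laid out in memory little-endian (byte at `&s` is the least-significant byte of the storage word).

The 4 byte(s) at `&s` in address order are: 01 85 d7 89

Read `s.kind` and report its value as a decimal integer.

-991182208

[0]=0x01 [1]=0x85 [2]=0xd7 [3]=0x89 (little-endian) → word 0x89d78501
type [0+:1] = (word>>0) & 0x1 = 1
kind [1+:31] = (word>>1) & 0x7fffffff = 1156301440  ←
kind signed 31b, MSB=1: 1156301440 - 2147483648 = -991182208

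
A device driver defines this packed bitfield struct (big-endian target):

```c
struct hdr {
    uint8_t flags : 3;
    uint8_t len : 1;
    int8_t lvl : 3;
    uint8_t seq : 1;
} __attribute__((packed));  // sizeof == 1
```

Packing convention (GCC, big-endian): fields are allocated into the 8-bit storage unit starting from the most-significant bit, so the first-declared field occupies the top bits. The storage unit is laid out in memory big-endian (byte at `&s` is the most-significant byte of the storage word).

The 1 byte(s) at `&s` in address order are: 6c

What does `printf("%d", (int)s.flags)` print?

[0]=0x6c (big-endian) → word 0x6c
flags:3 @ bit 5 → (0x6c>>5)&0x7 = 0x3  ←
len:1 @ bit 4 → (0x6c>>4)&0x1 = 0x0
lvl:3 @ bit 1 → (0x6c>>1)&0x7 = 0x6
seq:1 @ bit 0 → (0x6c>>0)&0x1 = 0x0

3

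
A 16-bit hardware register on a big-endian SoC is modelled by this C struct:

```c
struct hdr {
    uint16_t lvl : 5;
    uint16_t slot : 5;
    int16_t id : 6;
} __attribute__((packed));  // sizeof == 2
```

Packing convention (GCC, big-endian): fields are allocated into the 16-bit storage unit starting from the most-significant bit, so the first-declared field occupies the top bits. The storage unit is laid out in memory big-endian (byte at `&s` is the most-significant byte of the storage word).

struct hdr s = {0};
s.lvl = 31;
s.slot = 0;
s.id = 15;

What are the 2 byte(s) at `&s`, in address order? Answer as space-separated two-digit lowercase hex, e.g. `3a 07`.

f8 0f

lvl (5b) val=31 bits=0x1f at bit 11: 0xf800
slot (5b) val=0 bits=0x0 at bit 6: 0xf800
id (6b) val=15 bits=0xf at bit 0: 0xf80f
word = 0xf80f → big-endian bytes:
  [0]=0xf8  [1]=0x0f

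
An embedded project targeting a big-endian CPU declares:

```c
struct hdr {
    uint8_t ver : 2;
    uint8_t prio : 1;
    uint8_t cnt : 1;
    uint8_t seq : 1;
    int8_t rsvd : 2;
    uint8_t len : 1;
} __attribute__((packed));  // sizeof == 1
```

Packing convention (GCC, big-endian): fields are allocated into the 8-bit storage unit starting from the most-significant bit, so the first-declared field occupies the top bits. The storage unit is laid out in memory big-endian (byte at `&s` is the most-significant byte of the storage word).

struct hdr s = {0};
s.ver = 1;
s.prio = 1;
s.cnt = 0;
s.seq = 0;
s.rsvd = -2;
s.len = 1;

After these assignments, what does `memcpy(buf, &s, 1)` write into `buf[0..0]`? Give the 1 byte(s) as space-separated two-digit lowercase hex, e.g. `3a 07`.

65

ver (2b) val=1 bits=0x1 at bit 6: 0x40
prio (1b) val=1 bits=0x1 at bit 5: 0x60
cnt (1b) val=0 bits=0x0 at bit 4: 0x60
seq (1b) val=0 bits=0x0 at bit 3: 0x60
rsvd (2b) val=-2 bits=0x2 at bit 1: 0x64
len (1b) val=1 bits=0x1 at bit 0: 0x65
word = 0x65 → big-endian bytes:
  [0]=0x65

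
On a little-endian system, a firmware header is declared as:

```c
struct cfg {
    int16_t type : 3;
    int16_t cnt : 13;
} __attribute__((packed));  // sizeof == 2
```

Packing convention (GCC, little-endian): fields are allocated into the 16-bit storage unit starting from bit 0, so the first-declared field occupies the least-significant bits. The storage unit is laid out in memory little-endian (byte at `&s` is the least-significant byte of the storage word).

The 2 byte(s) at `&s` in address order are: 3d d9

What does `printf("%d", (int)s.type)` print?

-3

[0]=0x3d [1]=0xd9 (little-endian) → word 0xd93d
type [0+:3] = (word>>0) & 0x7 = 5  ←
cnt [3+:13] = (word>>3) & 0x1fff = 6951
type signed 3b, MSB=1: 5 - 8 = -3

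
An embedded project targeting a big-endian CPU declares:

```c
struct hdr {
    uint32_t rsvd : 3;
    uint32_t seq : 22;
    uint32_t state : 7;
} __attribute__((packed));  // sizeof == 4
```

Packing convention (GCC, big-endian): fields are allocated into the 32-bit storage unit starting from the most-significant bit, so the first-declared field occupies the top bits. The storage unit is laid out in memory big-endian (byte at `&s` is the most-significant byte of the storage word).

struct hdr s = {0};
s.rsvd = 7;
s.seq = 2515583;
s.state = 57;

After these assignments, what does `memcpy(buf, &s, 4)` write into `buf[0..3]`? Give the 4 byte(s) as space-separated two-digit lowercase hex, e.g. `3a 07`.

rsvd:3 = 7 → 0x7 << 29 → word 0xe0000000
seq:22 = 2515583 → 0x26627f << 7 → word 0xf3313f80
state:7 = 57 → 0x39 << 0 → word 0xf3313fb9
word = 0xf3313fb9 → big-endian bytes:
  [0]=0xf3  [1]=0x31  [2]=0x3f  [3]=0xb9

f3 31 3f b9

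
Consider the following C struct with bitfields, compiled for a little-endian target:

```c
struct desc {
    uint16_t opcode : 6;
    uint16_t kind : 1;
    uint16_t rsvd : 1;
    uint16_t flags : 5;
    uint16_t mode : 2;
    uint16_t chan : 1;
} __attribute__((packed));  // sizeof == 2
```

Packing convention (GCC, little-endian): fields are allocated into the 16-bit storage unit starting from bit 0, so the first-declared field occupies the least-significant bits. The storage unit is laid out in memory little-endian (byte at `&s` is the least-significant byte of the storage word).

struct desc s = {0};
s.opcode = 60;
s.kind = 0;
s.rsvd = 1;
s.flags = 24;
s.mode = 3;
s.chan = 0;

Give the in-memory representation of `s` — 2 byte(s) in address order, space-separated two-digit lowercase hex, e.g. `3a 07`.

opcode:6 = 60 → 0x3c << 0 → word 0x003c
kind:1 = 0 → 0x0 << 6 → word 0x003c
rsvd:1 = 1 → 0x1 << 7 → word 0x00bc
flags:5 = 24 → 0x18 << 8 → word 0x18bc
mode:2 = 3 → 0x3 << 13 → word 0x78bc
chan:1 = 0 → 0x0 << 15 → word 0x78bc
word = 0x78bc → little-endian bytes:
  [0]=0xbc  [1]=0x78

bc 78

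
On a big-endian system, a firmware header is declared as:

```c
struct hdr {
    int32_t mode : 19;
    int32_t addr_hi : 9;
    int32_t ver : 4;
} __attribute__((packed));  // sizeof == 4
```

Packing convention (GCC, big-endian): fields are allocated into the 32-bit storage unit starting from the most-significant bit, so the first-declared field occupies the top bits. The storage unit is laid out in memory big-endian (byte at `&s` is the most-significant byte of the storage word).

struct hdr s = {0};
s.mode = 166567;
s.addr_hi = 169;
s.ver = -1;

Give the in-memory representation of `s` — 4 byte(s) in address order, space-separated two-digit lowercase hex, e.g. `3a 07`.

[13+:19] mode=166567 & 0x7ffff = 0x28aa7; word=0x5154e000
[4+:9] addr_hi=169 & 0x1ff = 0xa9; word=0x5154ea90
[0+:4] ver=-1 & 0xf = 0xf; word=0x5154ea9f
word = 0x5154ea9f → big-endian bytes:
  [0]=0x51  [1]=0x54  [2]=0xea  [3]=0x9f

51 54 ea 9f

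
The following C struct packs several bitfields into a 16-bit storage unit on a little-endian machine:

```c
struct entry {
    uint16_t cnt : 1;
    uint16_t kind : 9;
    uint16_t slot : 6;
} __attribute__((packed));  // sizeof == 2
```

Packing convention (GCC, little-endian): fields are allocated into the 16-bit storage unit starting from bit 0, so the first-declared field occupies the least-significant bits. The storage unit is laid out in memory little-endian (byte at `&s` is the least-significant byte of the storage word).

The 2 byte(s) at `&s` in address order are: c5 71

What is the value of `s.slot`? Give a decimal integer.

[0]=0xc5 [1]=0x71 (little-endian) → word 0x71c5
cnt [0+:1] = (word>>0) & 0x1 = 1
kind [1+:9] = (word>>1) & 0x1ff = 226
slot [10+:6] = (word>>10) & 0x3f = 28  ←

28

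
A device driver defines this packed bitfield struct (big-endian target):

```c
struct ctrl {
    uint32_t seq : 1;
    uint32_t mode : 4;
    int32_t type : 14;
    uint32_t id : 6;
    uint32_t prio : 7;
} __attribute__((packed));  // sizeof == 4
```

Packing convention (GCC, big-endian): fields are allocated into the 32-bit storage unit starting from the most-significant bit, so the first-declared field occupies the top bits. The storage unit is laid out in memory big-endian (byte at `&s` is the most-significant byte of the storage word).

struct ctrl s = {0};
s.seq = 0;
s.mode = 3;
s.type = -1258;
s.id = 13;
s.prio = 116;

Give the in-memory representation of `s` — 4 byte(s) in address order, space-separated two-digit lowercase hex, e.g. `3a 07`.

[31+:1] seq=0 & 0x1 = 0x0; word=0x00000000
[27+:4] mode=3 & 0xf = 0x3; word=0x18000000
[13+:14] type=-1258 & 0x3fff = 0x3b16; word=0x1f62c000
[7+:6] id=13 & 0x3f = 0xd; word=0x1f62c680
[0+:7] prio=116 & 0x7f = 0x74; word=0x1f62c6f4
word = 0x1f62c6f4 → big-endian bytes:
  [0]=0x1f  [1]=0x62  [2]=0xc6  [3]=0xf4

1f 62 c6 f4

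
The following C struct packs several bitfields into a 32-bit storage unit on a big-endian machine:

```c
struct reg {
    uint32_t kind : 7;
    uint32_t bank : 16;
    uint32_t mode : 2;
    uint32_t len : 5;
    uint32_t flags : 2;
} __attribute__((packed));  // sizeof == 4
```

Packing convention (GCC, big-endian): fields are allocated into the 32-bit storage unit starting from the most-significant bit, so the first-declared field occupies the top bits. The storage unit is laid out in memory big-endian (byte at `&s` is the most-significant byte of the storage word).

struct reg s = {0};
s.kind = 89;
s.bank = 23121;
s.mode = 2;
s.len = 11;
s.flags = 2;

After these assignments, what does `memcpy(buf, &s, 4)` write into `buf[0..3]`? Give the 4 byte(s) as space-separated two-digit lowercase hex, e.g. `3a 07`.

kind (7b) val=89 bits=0x59 at bit 25: 0xb2000000
bank (16b) val=23121 bits=0x5a51 at bit 9: 0xb2b4a200
mode (2b) val=2 bits=0x2 at bit 7: 0xb2b4a300
len (5b) val=11 bits=0xb at bit 2: 0xb2b4a32c
flags (2b) val=2 bits=0x2 at bit 0: 0xb2b4a32e
word = 0xb2b4a32e → big-endian bytes:
  [0]=0xb2  [1]=0xb4  [2]=0xa3  [3]=0x2e

b2 b4 a3 2e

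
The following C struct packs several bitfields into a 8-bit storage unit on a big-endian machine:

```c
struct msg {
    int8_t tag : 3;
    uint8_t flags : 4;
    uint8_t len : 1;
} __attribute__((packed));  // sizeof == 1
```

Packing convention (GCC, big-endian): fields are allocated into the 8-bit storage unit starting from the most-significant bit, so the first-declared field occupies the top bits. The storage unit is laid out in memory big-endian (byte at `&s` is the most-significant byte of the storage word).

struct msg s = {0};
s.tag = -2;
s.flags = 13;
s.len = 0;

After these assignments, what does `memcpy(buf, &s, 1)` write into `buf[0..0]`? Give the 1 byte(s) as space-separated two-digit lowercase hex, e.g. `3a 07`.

tag (3b) val=-2 bits=0x6 at bit 5: 0xc0
flags (4b) val=13 bits=0xd at bit 1: 0xda
len (1b) val=0 bits=0x0 at bit 0: 0xda
word = 0xda → big-endian bytes:
  [0]=0xda

da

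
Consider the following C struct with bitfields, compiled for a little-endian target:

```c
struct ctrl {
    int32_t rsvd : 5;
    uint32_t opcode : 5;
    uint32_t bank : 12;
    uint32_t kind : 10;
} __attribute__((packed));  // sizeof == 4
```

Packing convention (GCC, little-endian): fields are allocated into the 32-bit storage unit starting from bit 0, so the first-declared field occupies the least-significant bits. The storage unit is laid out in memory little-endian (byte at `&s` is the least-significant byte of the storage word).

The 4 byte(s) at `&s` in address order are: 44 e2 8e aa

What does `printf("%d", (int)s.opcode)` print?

18

[0]=0x44 [1]=0xe2 [2]=0x8e [3]=0xaa (little-endian) → word 0xaa8ee244
rsvd [0+:5] = (word>>0) & 0x1f = 4
opcode [5+:5] = (word>>5) & 0x1f = 18  ←
bank [10+:12] = (word>>10) & 0xfff = 952
kind [22+:10] = (word>>22) & 0x3ff = 682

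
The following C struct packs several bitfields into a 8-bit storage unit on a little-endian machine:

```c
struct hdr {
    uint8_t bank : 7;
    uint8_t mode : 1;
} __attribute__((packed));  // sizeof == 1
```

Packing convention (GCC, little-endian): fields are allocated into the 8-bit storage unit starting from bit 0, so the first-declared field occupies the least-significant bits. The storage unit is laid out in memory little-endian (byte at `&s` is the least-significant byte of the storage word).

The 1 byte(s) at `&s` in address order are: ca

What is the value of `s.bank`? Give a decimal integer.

[0]=0xca (little-endian) → word 0xca
bank [0+:7] = (word>>0) & 0x7f = 74  ←
mode [7+:1] = (word>>7) & 0x1 = 1

74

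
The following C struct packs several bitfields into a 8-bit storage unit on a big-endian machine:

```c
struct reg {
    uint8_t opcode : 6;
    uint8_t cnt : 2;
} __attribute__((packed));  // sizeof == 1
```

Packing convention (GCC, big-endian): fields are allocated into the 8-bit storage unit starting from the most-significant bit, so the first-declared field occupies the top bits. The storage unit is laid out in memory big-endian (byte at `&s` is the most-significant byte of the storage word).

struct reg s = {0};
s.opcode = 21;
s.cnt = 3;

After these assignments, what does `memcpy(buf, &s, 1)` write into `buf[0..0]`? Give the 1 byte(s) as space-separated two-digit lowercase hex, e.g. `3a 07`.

opcode (6b) val=21 bits=0x15 at bit 2: 0x54
cnt (2b) val=3 bits=0x3 at bit 0: 0x57
word = 0x57 → big-endian bytes:
  [0]=0x57

57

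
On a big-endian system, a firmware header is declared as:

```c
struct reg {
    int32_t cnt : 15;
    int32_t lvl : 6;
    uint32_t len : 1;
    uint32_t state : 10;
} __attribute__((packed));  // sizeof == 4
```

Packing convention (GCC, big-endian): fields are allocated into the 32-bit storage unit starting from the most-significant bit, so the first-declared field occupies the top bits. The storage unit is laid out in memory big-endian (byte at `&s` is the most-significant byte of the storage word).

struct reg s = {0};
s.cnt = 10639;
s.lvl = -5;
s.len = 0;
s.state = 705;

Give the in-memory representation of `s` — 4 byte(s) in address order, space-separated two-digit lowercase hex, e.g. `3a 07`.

53 1f da c1

cnt (15b) val=10639 bits=0x298f at bit 17: 0x531e0000
lvl (6b) val=-5 bits=0x3b at bit 11: 0x531fd800
len (1b) val=0 bits=0x0 at bit 10: 0x531fd800
state (10b) val=705 bits=0x2c1 at bit 0: 0x531fdac1
word = 0x531fdac1 → big-endian bytes:
  [0]=0x53  [1]=0x1f  [2]=0xda  [3]=0xc1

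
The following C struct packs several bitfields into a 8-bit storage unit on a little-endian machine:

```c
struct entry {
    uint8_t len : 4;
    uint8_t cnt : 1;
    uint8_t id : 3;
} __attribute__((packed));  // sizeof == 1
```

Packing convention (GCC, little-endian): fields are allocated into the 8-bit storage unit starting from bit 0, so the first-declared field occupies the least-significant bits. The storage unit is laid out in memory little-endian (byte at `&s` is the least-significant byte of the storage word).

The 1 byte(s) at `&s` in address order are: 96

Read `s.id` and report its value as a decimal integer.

4

[0]=0x96 (little-endian) → word 0x96
len [0+:4] = (word>>0) & 0xf = 6
cnt [4+:1] = (word>>4) & 0x1 = 1
id [5+:3] = (word>>5) & 0x7 = 4  ←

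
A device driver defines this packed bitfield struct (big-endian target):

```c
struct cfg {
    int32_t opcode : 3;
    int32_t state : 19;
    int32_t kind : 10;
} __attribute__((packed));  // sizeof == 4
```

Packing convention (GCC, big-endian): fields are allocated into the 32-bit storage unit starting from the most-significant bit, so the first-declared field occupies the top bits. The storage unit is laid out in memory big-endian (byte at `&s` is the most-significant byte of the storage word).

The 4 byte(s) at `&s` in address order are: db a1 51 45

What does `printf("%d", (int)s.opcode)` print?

[0]=0xdb [1]=0xa1 [2]=0x51 [3]=0x45 (big-endian) → word 0xdba15145
opcode [29+:3] = (word>>29) & 0x7 = 6  ←
state [10+:19] = (word>>10) & 0x7ffff = 452692
kind [0+:10] = (word>>0) & 0x3ff = 325
opcode signed 3b, MSB=1: 6 - 8 = -2

-2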